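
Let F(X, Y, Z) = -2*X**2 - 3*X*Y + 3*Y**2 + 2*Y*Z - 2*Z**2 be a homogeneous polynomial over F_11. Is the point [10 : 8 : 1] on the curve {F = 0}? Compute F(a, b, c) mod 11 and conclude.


F(10,8,1) ≡ 8 (mod 11); P is NOT on the curve.

Evaluate F(10, 8, 1) term-by-term (mod 11).
  -2*X**2 ↦ -2·100·1·1 = -200
  -3*X*Y ↦ -3·10·8·1 = -240
  3*Y**2 ↦ 3·1·64·1 = 192
  2*Y*Z ↦ 2·1·8·1 = 16
  -2*Z**2 ↦ -2·1·1·1 = -2
Sum: F(10, 8, 1) = (-200) + (-240) + (192) + (16) + (-2) = -234.
Reducing mod 11: -234 ≡ 8 (mod 11).
Since F(a, b, c) ≡ 8 ≠ 0 (mod 11), P does NOT lie on the curve.


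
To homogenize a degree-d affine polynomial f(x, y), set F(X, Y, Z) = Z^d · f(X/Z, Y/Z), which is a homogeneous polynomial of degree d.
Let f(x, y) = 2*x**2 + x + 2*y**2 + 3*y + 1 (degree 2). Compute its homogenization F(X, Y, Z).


F(X, Y, Z) = 2*X**2 + X*Z + 2*Y**2 + 3*Y*Z + Z**2

deg(f) = 2.
Substitute x = X/Z, y = Y/Z into f, then multiply by Z^2.
  monomial 2·x^2·y^0 ↦ 2·X^2·Y^0·Z^0.
  monomial 1·x^1·y^0 ↦ 1·X^1·Y^0·Z^1.
  monomial 2·x^0·y^2 ↦ 2·X^0·Y^2·Z^0.
  monomial 3·x^0·y^1 ↦ 3·X^0·Y^1·Z^1.
  monomial 1·x^0·y^0 ↦ 1·X^0·Y^0·Z^2.
Collecting: F(X, Y, Z) = 2*X**2 + X*Z + 2*Y**2 + 3*Y*Z + Z**2.


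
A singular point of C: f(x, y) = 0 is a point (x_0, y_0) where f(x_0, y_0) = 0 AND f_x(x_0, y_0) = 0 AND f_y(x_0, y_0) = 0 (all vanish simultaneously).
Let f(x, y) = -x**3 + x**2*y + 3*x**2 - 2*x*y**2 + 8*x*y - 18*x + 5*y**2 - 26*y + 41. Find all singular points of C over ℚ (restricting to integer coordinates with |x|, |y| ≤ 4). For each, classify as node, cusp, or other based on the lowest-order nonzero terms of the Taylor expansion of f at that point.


Singular points: {(2, 3)}; classification: cusp.

Compute partial derivatives:
  f_x = -3*x**2 + 2*x*y + 6*x - 2*y**2 + 8*y - 18.
  f_y = x**2 - 4*x*y + 8*x + 10*y - 26.
Scan x_0 ∈ {−4, ..., 4}. For each x_0, f_y(x_0, y) is a polynomial in y; find its integer roots y ∈ {−4, ..., 4}, then test f_x and f at those candidates.
  x = -4: f_y(-4, y) = 26*y - 42; no integer root y with |y| ≤ 4.
  x = -3: f_y(-3, y) = 22*y - 41; no integer root y with |y| ≤ 4.
  x = -2: f_y(-2, y) = 18*y - 38; no integer root y with |y| ≤ 4.
  x = -1: f_y(-1, y) = 14*y - 33; no integer root y with |y| ≤ 4.
  x = 0: f_y(0, y) = 10*y - 26; no integer root y with |y| ≤ 4.
  x = 1: f_y(1, y) = 6*y - 17; no integer root y with |y| ≤ 4.
  x = 2: f_y(2, y) = 2*y - 6; vanishes at y ∈ {3}. (2, 3): f_x = 0, f = 0 — SINGULAR.
  x = 3: f_y(3, y) = 7 - 2*y; no integer root y with |y| ≤ 4.
  x = 4: f_y(4, y) = 22 - 6*y; no integer root y with |y| ≤ 4.
Only singular point on the grid: (2, 3).
Classify: substitute x = 2 + u, y = 3 + v and expand: f = -u**3 + u**2*v - 2*u*v**2 + v**2.
No constant or linear terms (consistent with a singular point). Quadratic part: v**2. Cubic part: -u**3 + u**2*v - 2*u*v**2.
The quadratic part v**2 is a perfect square, so there is a single (double) tangent line v = 0, i.e. y = 3. Restricting the cubic part to that line (v = 0) leaves -u**3 ≠ 0, so f is not divisible by v and the branch is v² ≈ u**3 to lowest order — this is a cusp.
Classification: cusp.


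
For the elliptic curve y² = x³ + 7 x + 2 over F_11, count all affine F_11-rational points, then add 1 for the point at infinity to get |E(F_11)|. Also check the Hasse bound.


Affine points = {(7, 3), (7, 8), (8, 3), (8, 8), (10, 4), (10, 7)}; affine count = 6; |E(F_11)| = 7.

Discriminant check: Δ ∝ 4a³ + 27b² = 4·7³ + 27·2² = 4·343 + 27·4 ≡ 6 (mod 11). Nonzero ⇒ E is nonsingular.
For each x ∈ F_11, compute rhs = x³ + 7·x + 2 mod 11, then count y ∈ F_11 with y² ≡ rhs.
  x = 0: rhs = 2, matching y values: none (0 points).
  x = 1: rhs = 10, matching y values: none (0 points).
  x = 2: rhs = 2, matching y values: none (0 points).
  x = 3: rhs = 6, matching y values: none (0 points).
  x = 4: rhs = 6, matching y values: none (0 points).
  x = 5: rhs = 8, matching y values: none (0 points).
  x = 6: rhs = 7, matching y values: none (0 points).
  x = 7: rhs = 9, matching y values: 3, 8 (2 points).
  x = 8: rhs = 9, matching y values: 3, 8 (2 points).
  x = 9: rhs = 2, matching y values: none (0 points).
  x = 10: rhs = 5, matching y values: 4, 7 (2 points).
Total affine count: 6.
Full point count |E(F_11)| = 6 + 1 = 7.
Hasse bound: |7 − (11+1)| = |-5| = 5 ≤ 2√11 ≈ 6.6332 ✓.


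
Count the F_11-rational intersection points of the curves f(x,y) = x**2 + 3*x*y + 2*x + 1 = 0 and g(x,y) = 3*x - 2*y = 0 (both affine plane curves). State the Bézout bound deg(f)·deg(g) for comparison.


Common zeros: {(5, 2)}; count = 1; Bézout bound = 2.

deg(f) = 2, deg(g) = 1, so Bézout bound = 2.
Scan x ∈ F_11. For each x, list the y ∈ F_11 with f(x, y) ≡ 0 and those with g(x, y) ≡ 0 (mod 11); the common zeros in that column are the intersection.
  x = 0: f ≡ 0 at y ∈ ∅; g ≡ 0 at y ∈ {0}; common: ∅.
  x = 1: f ≡ 0 at y ∈ {6}; g ≡ 0 at y ∈ {7}; common: ∅.
  x = 2: f ≡ 0 at y ∈ {4}; g ≡ 0 at y ∈ {3}; common: ∅.
  x = 3: f ≡ 0 at y ∈ {8}; g ≡ 0 at y ∈ {10}; common: ∅.
  x = 4: f ≡ 0 at y ∈ {8}; g ≡ 0 at y ∈ {6}; common: ∅.
  x = 5: f ≡ 0 at y ∈ {2}; g ≡ 0 at y ∈ {2}; common: {2}.
  x = 6: f ≡ 0 at y ∈ {4}; g ≡ 0 at y ∈ {9}; common: ∅.
  x = 7: f ≡ 0 at y ∈ {9}; g ≡ 0 at y ∈ {5}; common: ∅.
  x = 8: f ≡ 0 at y ∈ {9}; g ≡ 0 at y ∈ {1}; common: ∅.
  x = 9: f ≡ 0 at y ∈ {2}; g ≡ 0 at y ∈ {8}; common: ∅.
  x = 10: f ≡ 0 at y ∈ {0}; g ≡ 0 at y ∈ {4}; common: ∅.
Collecting: common zeros = {(5, 2)}, so the count is 1.
Comparison with the Bézout bound: 1 ≤ 2 = deg(f)·deg(g), as expected for curves with no common component (the affine F_11-count falls short of the bound because intersections may lie at infinity, over extension fields, or carry multiplicity).


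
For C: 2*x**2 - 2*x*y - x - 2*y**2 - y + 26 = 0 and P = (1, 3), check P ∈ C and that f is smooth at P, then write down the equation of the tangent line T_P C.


Tangent line at P: -3*x - 15*y + 48 = 0.

Step 1: f(1, 3) = 0, so P lies on C.
Step 2: partial derivatives
  f_x(x, y) = 4*x - 2*y - 1, f_y(x, y) = -2*x - 4*y - 1.
  f_x(P) = -3, f_y(P) = -15 (gradient nonzero, so P is smooth).
Step 3: tangent line at P: -3·(x − 1) + -15·(y − 3) = 0.
Expanding: -3*x - 15*y + 48 = 0.


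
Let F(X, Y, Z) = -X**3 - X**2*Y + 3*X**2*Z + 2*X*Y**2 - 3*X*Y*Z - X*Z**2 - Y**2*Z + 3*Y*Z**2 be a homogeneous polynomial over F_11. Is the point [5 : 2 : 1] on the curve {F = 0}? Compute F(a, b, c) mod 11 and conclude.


F(5,2,1) ≡ 6 (mod 11); P is NOT on the curve.

Evaluate F(5, 2, 1) term-by-term (mod 11).
  -X**3 ↦ -1·125·1·1 = -125
  -X**2*Y ↦ -1·25·2·1 = -50
  3*X**2*Z ↦ 3·25·1·1 = 75
  2*X*Y**2 ↦ 2·5·4·1 = 40
  -3*X*Y*Z ↦ -3·5·2·1 = -30
  -X*Z**2 ↦ -1·5·1·1 = -5
  -Y**2*Z ↦ -1·1·4·1 = -4
  3*Y*Z**2 ↦ 3·1·2·1 = 6
Sum: F(5, 2, 1) = (-125) + (-50) + (75) + (40) + (-30) + (-5) + (-4) + (6) = -93.
Reducing mod 11: -93 ≡ 6 (mod 11).
Since F(a, b, c) ≡ 6 ≠ 0 (mod 11), P does NOT lie on the curve.


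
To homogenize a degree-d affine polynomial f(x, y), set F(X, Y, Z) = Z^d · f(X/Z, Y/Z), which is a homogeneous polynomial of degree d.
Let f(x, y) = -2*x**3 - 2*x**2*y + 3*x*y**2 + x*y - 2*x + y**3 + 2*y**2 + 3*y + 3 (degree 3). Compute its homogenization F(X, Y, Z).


F(X, Y, Z) = -2*X**3 - 2*X**2*Y + 3*X*Y**2 + X*Y*Z - 2*X*Z**2 + Y**3 + 2*Y**2*Z + 3*Y*Z**2 + 3*Z**3

deg(f) = 3.
Substitute x = X/Z, y = Y/Z into f, then multiply by Z^3.
  monomial -2·x^3·y^0 ↦ -2·X^3·Y^0·Z^0.
  monomial -2·x^2·y^1 ↦ -2·X^2·Y^1·Z^0.
  monomial 3·x^1·y^2 ↦ 3·X^1·Y^2·Z^0.
  monomial 1·x^1·y^1 ↦ 1·X^1·Y^1·Z^1.
  monomial -2·x^1·y^0 ↦ -2·X^1·Y^0·Z^2.
  monomial 1·x^0·y^3 ↦ 1·X^0·Y^3·Z^0.
  monomial 2·x^0·y^2 ↦ 2·X^0·Y^2·Z^1.
  monomial 3·x^0·y^1 ↦ 3·X^0·Y^1·Z^2.
  monomial 3·x^0·y^0 ↦ 3·X^0·Y^0·Z^3.
Collecting: F(X, Y, Z) = -2*X**3 - 2*X**2*Y + 3*X*Y**2 + X*Y*Z - 2*X*Z**2 + Y**3 + 2*Y**2*Z + 3*Y*Z**2 + 3*Z**3.


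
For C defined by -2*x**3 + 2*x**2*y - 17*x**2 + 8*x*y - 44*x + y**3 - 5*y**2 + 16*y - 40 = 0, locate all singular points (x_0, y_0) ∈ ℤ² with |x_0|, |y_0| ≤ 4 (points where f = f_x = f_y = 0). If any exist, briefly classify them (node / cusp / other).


Singular points: {(-2, 2)}; classification: node.

Compute partial derivatives:
  f_x = -6*x**2 + 4*x*y - 34*x + 8*y - 44.
  f_y = 2*x**2 + 8*x + 3*y**2 - 10*y + 16.
Scan x_0 ∈ {−4, ..., 4}. For each x_0, f_y(x_0, y) is a polynomial in y; find its integer roots y ∈ {−4, ..., 4}, then test f_x and f at those candidates.
  x = -4: f_y(-4, y) = 3*y**2 - 10*y + 16; no integer root y with |y| ≤ 4.
  x = -3: f_y(-3, y) = 3*y**2 - 10*y + 10; no integer root y with |y| ≤ 4.
  x = -2: f_y(-2, y) = 3*y**2 - 10*y + 8; vanishes at y ∈ {2}. (-2, 2): f_x = 0, f = 0 — SINGULAR.
  x = -1: f_y(-1, y) = 3*y**2 - 10*y + 10; no integer root y with |y| ≤ 4.
  x = 0: f_y(0, y) = 3*y**2 - 10*y + 16; no integer root y with |y| ≤ 4.
  x = 1: f_y(1, y) = 3*y**2 - 10*y + 26; no integer root y with |y| ≤ 4.
  x = 2: f_y(2, y) = 3*y**2 - 10*y + 40; no integer root y with |y| ≤ 4.
  x = 3: f_y(3, y) = 3*y**2 - 10*y + 58; no integer root y with |y| ≤ 4.
  x = 4: f_y(4, y) = 3*y**2 - 10*y + 80; no integer root y with |y| ≤ 4.
Only singular point on the grid: (-2, 2).
Classify: substitute x = -2 + u, y = 2 + v and expand: f = -2*u**3 + 2*u**2*v - u**2 + v**3 + v**2.
No constant or linear terms (consistent with a singular point). Quadratic part: -u**2 + v**2. Cubic part: -2*u**3 + 2*u**2*v + v**3.
The quadratic part v**2 - u**2 = (v − u)(v + u) splits into two distinct linear factors, so there are two distinct tangent lines y − 2 = ±(x − -2) — this is a node (ordinary double point).
Classification: node.


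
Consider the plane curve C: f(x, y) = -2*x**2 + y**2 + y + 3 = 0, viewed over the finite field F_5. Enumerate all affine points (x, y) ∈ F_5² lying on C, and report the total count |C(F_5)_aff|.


Affine F_5-points: {(0, 1), (0, 3), (2, 0), (2, 4), (3, 0), (3, 4)}; count = 6.

For each of the 25 pairs (x, y) ∈ F_5², evaluate f(x, y) mod 5. Record the zeros.
  x = 0: [0↦3, 1↦0, 2↦4, 3↦0, 4↦3]  zeros at y ∈ {1, 3}
  x = 1: [0↦1, 1↦3, 2↦2, 3↦3, 4↦1]  zeros at y ∈ ∅
  x = 2: [0↦0, 1↦2, 2↦1, 3↦2, 4↦0]  zeros at y ∈ {0, 4}
  x = 3: [0↦0, 1↦2, 2↦1, 3↦2, 4↦0]  zeros at y ∈ {0, 4}
  x = 4: [0↦1, 1↦3, 2↦2, 3↦3, 4↦1]  zeros at y ∈ ∅
Collecting zeros: affine points = {(0, 1), (0, 3), (2, 0), (2, 4), (3, 0), (3, 4)}.
Total count |C(F_5)_aff| = 6.


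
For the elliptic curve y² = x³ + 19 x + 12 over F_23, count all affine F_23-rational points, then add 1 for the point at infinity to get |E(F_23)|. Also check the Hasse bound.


Affine points = {(0, 9), (0, 14), (1, 3), (1, 20), (2, 9), (2, 14), (3, 2), (3, 21), (5, 5), (5, 18), (8, 3), (8, 20), (10, 11), (10, 12), (12, 6), (12, 17), (13, 8), (13, 15), (14, 3), (14, 20), (17, 2), (17, 21), (21, 9), (21, 14)}; affine count = 24; |E(F_23)| = 25.

Discriminant check: Δ ∝ 4a³ + 27b² = 4·19³ + 27·12² = 4·6859 + 27·144 ≡ 21 (mod 23). Nonzero ⇒ E is nonsingular.
For each x ∈ F_23, compute rhs = x³ + 19·x + 12 mod 23, then count y ∈ F_23 with y² ≡ rhs.
  x = 0: rhs = 12, matching y values: 9, 14 (2 points).
  x = 1: rhs = 9, matching y values: 3, 20 (2 points).
  x = 2: rhs = 12, matching y values: 9, 14 (2 points).
  x = 3: rhs = 4, matching y values: 2, 21 (2 points).
  x = 4: rhs = 14, matching y values: none (0 points).
  x = 5: rhs = 2, matching y values: 5, 18 (2 points).
  x = 6: rhs = 20, matching y values: none (0 points).
  x = 7: rhs = 5, matching y values: none (0 points).
  x = 8: rhs = 9, matching y values: 3, 20 (2 points).
  x = 9: rhs = 15, matching y values: none (0 points).
  x = 10: rhs = 6, matching y values: 11, 12 (2 points).
  x = 11: rhs = 11, matching y values: none (0 points).
  x = 12: rhs = 13, matching y values: 6, 17 (2 points).
  x = 13: rhs = 18, matching y values: 8, 15 (2 points).
  x = 14: rhs = 9, matching y values: 3, 20 (2 points).
  x = 15: rhs = 15, matching y values: none (0 points).
  x = 16: rhs = 19, matching y values: none (0 points).
  x = 17: rhs = 4, matching y values: 2, 21 (2 points).
  x = 18: rhs = 22, matching y values: none (0 points).
  x = 19: rhs = 10, matching y values: none (0 points).
  x = 20: rhs = 20, matching y values: none (0 points).
  x = 21: rhs = 12, matching y values: 9, 14 (2 points).
  x = 22: rhs = 15, matching y values: none (0 points).
Total affine count: 24.
Full point count |E(F_23)| = 24 + 1 = 25.
Hasse bound: |25 − (23+1)| = |1| = 1 ≤ 2√23 ≈ 9.5917 ✓.


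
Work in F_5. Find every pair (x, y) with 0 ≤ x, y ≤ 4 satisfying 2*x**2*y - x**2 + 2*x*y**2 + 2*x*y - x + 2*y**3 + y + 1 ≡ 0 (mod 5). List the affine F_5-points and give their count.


Affine F_5-points: {(2, 0), (4, 3)}; count = 2.

For each of the 25 pairs (x, y) ∈ F_5², evaluate f(x, y) mod 5. Record the zeros.
  x = 0: [0↦1, 1↦4, 2↦4, 3↦3, 4↦3]  zeros at y ∈ ∅
  x = 1: [0↦4, 1↦3, 2↦3, 3↦1, 4↦4]  zeros at y ∈ ∅
  x = 2: [0↦0, 1↦4, 2↦3, 3↦4, 4↦4]  zeros at y ∈ {0}
  x = 3: [0↦4, 1↦2, 2↦4, 3↦2, 4↦3]  zeros at y ∈ ∅
  x = 4: [0↦1, 1↦2, 2↦1, 3↦0, 4↦1]  zeros at y ∈ {3}
Collecting zeros: affine points = {(2, 0), (4, 3)}.
Total count |C(F_5)_aff| = 2.


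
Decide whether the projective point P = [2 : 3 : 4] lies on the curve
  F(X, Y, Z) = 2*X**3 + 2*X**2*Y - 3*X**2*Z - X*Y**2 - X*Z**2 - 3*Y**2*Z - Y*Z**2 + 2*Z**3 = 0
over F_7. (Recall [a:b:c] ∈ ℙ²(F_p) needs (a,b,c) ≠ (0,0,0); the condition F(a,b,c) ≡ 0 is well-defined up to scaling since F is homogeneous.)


F(2,3,4) ≡ 5 (mod 7); P is NOT on the curve.

Evaluate F(2, 3, 4) term-by-term (mod 7).
  2*X**3 ↦ 2·8·1·1 = 16
  2*X**2*Y ↦ 2·4·3·1 = 24
  -3*X**2*Z ↦ -3·4·1·4 = -48
  -X*Y**2 ↦ -1·2·9·1 = -18
  -X*Z**2 ↦ -1·2·1·16 = -32
  -3*Y**2*Z ↦ -3·1·9·4 = -108
  -Y*Z**2 ↦ -1·1·3·16 = -48
  2*Z**3 ↦ 2·1·1·64 = 128
Sum: F(2, 3, 4) = (16) + (24) + (-48) + (-18) + (-32) + (-108) + (-48) + (128) = -86.
Reducing mod 7: -86 ≡ 5 (mod 7).
Since F(a, b, c) ≡ 5 ≠ 0 (mod 7), P does NOT lie on the curve.


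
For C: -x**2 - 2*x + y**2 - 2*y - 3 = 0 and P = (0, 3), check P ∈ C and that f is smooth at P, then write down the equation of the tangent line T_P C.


Tangent line at P: -2*x + 4*y - 12 = 0.

Step 1: f(0, 3) = 0, so P lies on C.
Step 2: partial derivatives
  f_x(x, y) = -2*x - 2, f_y(x, y) = 2*y - 2.
  f_x(P) = -2, f_y(P) = 4 (gradient nonzero, so P is smooth).
Step 3: tangent line at P: -2·(x − 0) + 4·(y − 3) = 0.
Expanding: -2*x + 4*y - 12 = 0.


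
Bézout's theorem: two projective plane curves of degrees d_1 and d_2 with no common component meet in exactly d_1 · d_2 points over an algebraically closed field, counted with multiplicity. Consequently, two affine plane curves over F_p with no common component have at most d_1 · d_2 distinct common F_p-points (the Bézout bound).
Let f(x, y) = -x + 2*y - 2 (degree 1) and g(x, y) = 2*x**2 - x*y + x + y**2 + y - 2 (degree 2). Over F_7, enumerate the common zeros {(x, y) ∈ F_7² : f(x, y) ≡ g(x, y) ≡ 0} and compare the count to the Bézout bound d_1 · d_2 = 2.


Common zeros: {(0, 1)}; count = 1; Bézout bound = 2.

deg(f) = 1, deg(g) = 2, so Bézout bound = 2.
Scan x ∈ F_7. For each x, list the y ∈ F_7 with f(x, y) ≡ 0 and those with g(x, y) ≡ 0 (mod 7); the common zeros in that column are the intersection.
  x = 0: f ≡ 0 at y ∈ {1}; g ≡ 0 at y ∈ {1, 5}; common: {1}.
  x = 1: f ≡ 0 at y ∈ {5}; g ≡ 0 at y ∈ ∅; common: ∅.
  x = 2: f ≡ 0 at y ∈ {2}; g ≡ 0 at y ∈ {3, 5}; common: ∅.
  x = 3: f ≡ 0 at y ∈ {6}; g ≡ 0 at y ∈ ∅; common: ∅.
  x = 4: f ≡ 0 at y ∈ {3}; g ≡ 0 at y ∈ ∅; common: ∅.
  x = 5: f ≡ 0 at y ∈ {0}; g ≡ 0 at y ∈ {2}; common: ∅.
  x = 6: f ≡ 0 at y ∈ {4}; g ≡ 0 at y ∈ {2, 3}; common: ∅.
Collecting: common zeros = {(0, 1)}, so the count is 1.
Comparison with the Bézout bound: 1 ≤ 2 = deg(f)·deg(g), as expected for curves with no common component (the affine F_7-count falls short of the bound because intersections may lie at infinity, over extension fields, or carry multiplicity).


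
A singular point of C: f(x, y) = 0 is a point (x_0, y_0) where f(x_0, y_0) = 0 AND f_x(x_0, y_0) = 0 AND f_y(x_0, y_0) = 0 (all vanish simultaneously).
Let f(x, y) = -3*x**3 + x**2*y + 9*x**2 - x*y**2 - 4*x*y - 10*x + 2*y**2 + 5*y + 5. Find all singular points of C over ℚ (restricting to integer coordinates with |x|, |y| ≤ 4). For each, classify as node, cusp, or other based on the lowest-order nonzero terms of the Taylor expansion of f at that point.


Singular points: {(1, -1)}; classification: node.

Compute partial derivatives:
  f_x = -9*x**2 + 2*x*y + 18*x - y**2 - 4*y - 10.
  f_y = x**2 - 2*x*y - 4*x + 4*y + 5.
Scan x_0 ∈ {−4, ..., 4}. For each x_0, f_y(x_0, y) is a polynomial in y; find its integer roots y ∈ {−4, ..., 4}, then test f_x and f at those candidates.
  x = -4: f_y(-4, y) = 12*y + 37; no integer root y with |y| ≤ 4.
  x = -3: f_y(-3, y) = 10*y + 26; no integer root y with |y| ≤ 4.
  x = -2: f_y(-2, y) = 8*y + 17; no integer root y with |y| ≤ 4.
  x = -1: f_y(-1, y) = 6*y + 10; no integer root y with |y| ≤ 4.
  x = 0: f_y(0, y) = 4*y + 5; no integer root y with |y| ≤ 4.
  x = 1: f_y(1, y) = 2*y + 2; vanishes at y ∈ {-1}. (1, -1): f_x = 0, f = 0 — SINGULAR.
  x = 2: f_y(2, y) = 1; no integer root y with |y| ≤ 4.
  x = 3: f_y(3, y) = 2 - 2*y; vanishes at y ∈ {1}. (3, 1): f_x = -36 ≠ 0.
  x = 4: f_y(4, y) = 5 - 4*y; no integer root y with |y| ≤ 4.
Only singular point on the grid: (1, -1).
Classify: substitute x = 1 + u, y = -1 + v and expand: f = -3*u**3 + u**2*v - u**2 - u*v**2 + v**2.
No constant or linear terms (consistent with a singular point). Quadratic part: -u**2 + v**2. Cubic part: -3*u**3 + u**2*v - u*v**2.
The quadratic part v**2 - u**2 = (v − u)(v + u) splits into two distinct linear factors, so there are two distinct tangent lines y − -1 = ±(x − 1) — this is a node (ordinary double point).
Classification: node.


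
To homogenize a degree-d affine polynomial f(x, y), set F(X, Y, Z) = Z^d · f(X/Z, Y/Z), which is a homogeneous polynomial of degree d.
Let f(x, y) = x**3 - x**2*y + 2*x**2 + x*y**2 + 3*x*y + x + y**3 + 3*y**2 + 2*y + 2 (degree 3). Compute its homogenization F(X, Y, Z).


F(X, Y, Z) = X**3 - X**2*Y + 2*X**2*Z + X*Y**2 + 3*X*Y*Z + X*Z**2 + Y**3 + 3*Y**2*Z + 2*Y*Z**2 + 2*Z**3

deg(f) = 3.
Substitute x = X/Z, y = Y/Z into f, then multiply by Z^3.
  monomial 1·x^3·y^0 ↦ 1·X^3·Y^0·Z^0.
  monomial -1·x^2·y^1 ↦ -1·X^2·Y^1·Z^0.
  monomial 2·x^2·y^0 ↦ 2·X^2·Y^0·Z^1.
  monomial 1·x^1·y^2 ↦ 1·X^1·Y^2·Z^0.
  monomial 3·x^1·y^1 ↦ 3·X^1·Y^1·Z^1.
  monomial 1·x^1·y^0 ↦ 1·X^1·Y^0·Z^2.
  monomial 1·x^0·y^3 ↦ 1·X^0·Y^3·Z^0.
  monomial 3·x^0·y^2 ↦ 3·X^0·Y^2·Z^1.
  monomial 2·x^0·y^1 ↦ 2·X^0·Y^1·Z^2.
  monomial 2·x^0·y^0 ↦ 2·X^0·Y^0·Z^3.
Collecting: F(X, Y, Z) = X**3 - X**2*Y + 2*X**2*Z + X*Y**2 + 3*X*Y*Z + X*Z**2 + Y**3 + 3*Y**2*Z + 2*Y*Z**2 + 2*Z**3.


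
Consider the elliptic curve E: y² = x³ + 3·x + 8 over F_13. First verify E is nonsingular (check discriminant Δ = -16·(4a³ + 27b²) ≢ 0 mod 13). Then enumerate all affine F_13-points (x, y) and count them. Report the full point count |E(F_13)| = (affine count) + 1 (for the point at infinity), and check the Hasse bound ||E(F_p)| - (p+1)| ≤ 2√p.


Affine points = {(1, 5), (1, 8), (2, 3), (2, 10), (9, 6), (9, 7), (12, 2), (12, 11)}; affine count = 8; |E(F_13)| = 9.

Discriminant check: Δ ∝ 4a³ + 27b² = 4·3³ + 27·8² = 4·27 + 27·64 ≡ 3 (mod 13). Nonzero ⇒ E is nonsingular.
For each x ∈ F_13, compute rhs = x³ + 3·x + 8 mod 13, then count y ∈ F_13 with y² ≡ rhs.
  x = 0: rhs = 8, matching y values: none (0 points).
  x = 1: rhs = 12, matching y values: 5, 8 (2 points).
  x = 2: rhs = 9, matching y values: 3, 10 (2 points).
  x = 3: rhs = 5, matching y values: none (0 points).
  x = 4: rhs = 6, matching y values: none (0 points).
  x = 5: rhs = 5, matching y values: none (0 points).
  x = 6: rhs = 8, matching y values: none (0 points).
  x = 7: rhs = 8, matching y values: none (0 points).
  x = 8: rhs = 11, matching y values: none (0 points).
  x = 9: rhs = 10, matching y values: 6, 7 (2 points).
  x = 10: rhs = 11, matching y values: none (0 points).
  x = 11: rhs = 7, matching y values: none (0 points).
  x = 12: rhs = 4, matching y values: 2, 11 (2 points).
Total affine count: 8.
Full point count |E(F_13)| = 8 + 1 = 9.
Hasse bound: |9 − (13+1)| = |-5| = 5 ≤ 2√13 ≈ 7.2111 ✓.


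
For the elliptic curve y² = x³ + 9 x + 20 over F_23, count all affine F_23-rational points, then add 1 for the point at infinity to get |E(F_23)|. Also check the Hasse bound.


Affine points = {(2, 0), (5, 11), (5, 12), (7, 9), (7, 14), (8, 11), (8, 12), (9, 5), (9, 18), (10, 11), (10, 12), (11, 1), (11, 22), (12, 4), (12, 19), (17, 7), (17, 16), (19, 9), (19, 14), (20, 9), (20, 14)}; affine count = 21; |E(F_23)| = 22.

Discriminant check: Δ ∝ 4a³ + 27b² = 4·9³ + 27·20² = 4·729 + 27·400 ≡ 8 (mod 23). Nonzero ⇒ E is nonsingular.
For each x ∈ F_23, compute rhs = x³ + 9·x + 20 mod 23, then count y ∈ F_23 with y² ≡ rhs.
  x = 0: rhs = 20, matching y values: none (0 points).
  x = 1: rhs = 7, matching y values: none (0 points).
  x = 2: rhs = 0, matching y values: 0 (1 points).
  x = 3: rhs = 5, matching y values: none (0 points).
  x = 4: rhs = 5, matching y values: none (0 points).
  x = 5: rhs = 6, matching y values: 11, 12 (2 points).
  x = 6: rhs = 14, matching y values: none (0 points).
  x = 7: rhs = 12, matching y values: 9, 14 (2 points).
  x = 8: rhs = 6, matching y values: 11, 12 (2 points).
  x = 9: rhs = 2, matching y values: 5, 18 (2 points).
  x = 10: rhs = 6, matching y values: 11, 12 (2 points).
  x = 11: rhs = 1, matching y values: 1, 22 (2 points).
  x = 12: rhs = 16, matching y values: 4, 19 (2 points).
  x = 13: rhs = 11, matching y values: none (0 points).
  x = 14: rhs = 15, matching y values: none (0 points).
  x = 15: rhs = 11, matching y values: none (0 points).
  x = 16: rhs = 5, matching y values: none (0 points).
  x = 17: rhs = 3, matching y values: 7, 16 (2 points).
  x = 18: rhs = 11, matching y values: none (0 points).
  x = 19: rhs = 12, matching y values: 9, 14 (2 points).
  x = 20: rhs = 12, matching y values: 9, 14 (2 points).
  x = 21: rhs = 17, matching y values: none (0 points).
  x = 22: rhs = 10, matching y values: none (0 points).
Total affine count: 21.
Full point count |E(F_23)| = 21 + 1 = 22.
Hasse bound: |22 − (23+1)| = |-2| = 2 ≤ 2√23 ≈ 9.5917 ✓.


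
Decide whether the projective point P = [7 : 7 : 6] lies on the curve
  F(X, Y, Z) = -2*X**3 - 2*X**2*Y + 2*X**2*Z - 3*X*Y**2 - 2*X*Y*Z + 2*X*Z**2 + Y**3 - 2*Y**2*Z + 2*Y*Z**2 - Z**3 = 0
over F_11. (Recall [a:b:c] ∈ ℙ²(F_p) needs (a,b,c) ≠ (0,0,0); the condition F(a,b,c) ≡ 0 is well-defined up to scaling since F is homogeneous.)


F(7,7,6) ≡ 5 (mod 11); P is NOT on the curve.

Evaluate F(7, 7, 6) term-by-term (mod 11).
  -2*X**3 ↦ -2·343·1·1 = -686
  -2*X**2*Y ↦ -2·49·7·1 = -686
  2*X**2*Z ↦ 2·49·1·6 = 588
  -3*X*Y**2 ↦ -3·7·49·1 = -1029
  -2*X*Y*Z ↦ -2·7·7·6 = -588
  2*X*Z**2 ↦ 2·7·1·36 = 504
  Y**3 ↦ 1·1·343·1 = 343
  -2*Y**2*Z ↦ -2·1·49·6 = -588
  2*Y*Z**2 ↦ 2·1·7·36 = 504
  -Z**3 ↦ -1·1·1·216 = -216
Sum: F(7, 7, 6) = (-686) + (-686) + (588) + (-1029) + (-588) + (504) + (343) + (-588) + (504) + (-216) = -1854.
Reducing mod 11: -1854 ≡ 5 (mod 11).
Since F(a, b, c) ≡ 5 ≠ 0 (mod 11), P does NOT lie on the curve.


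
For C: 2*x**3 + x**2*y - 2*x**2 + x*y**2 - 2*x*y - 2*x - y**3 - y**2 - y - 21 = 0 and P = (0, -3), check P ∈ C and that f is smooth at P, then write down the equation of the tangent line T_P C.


Tangent line at P: 13*x - 22*y - 66 = 0.

Step 1: f(0, -3) = 0, so P lies on C.
Step 2: partial derivatives
  f_x(x, y) = 6*x**2 + 2*x*y - 4*x + y**2 - 2*y - 2, f_y(x, y) = x**2 + 2*x*y - 2*x - 3*y**2 - 2*y - 1.
  f_x(P) = 13, f_y(P) = -22 (gradient nonzero, so P is smooth).
Step 3: tangent line at P: 13·(x − 0) + -22·(y − -3) = 0.
Expanding: 13*x - 22*y - 66 = 0.


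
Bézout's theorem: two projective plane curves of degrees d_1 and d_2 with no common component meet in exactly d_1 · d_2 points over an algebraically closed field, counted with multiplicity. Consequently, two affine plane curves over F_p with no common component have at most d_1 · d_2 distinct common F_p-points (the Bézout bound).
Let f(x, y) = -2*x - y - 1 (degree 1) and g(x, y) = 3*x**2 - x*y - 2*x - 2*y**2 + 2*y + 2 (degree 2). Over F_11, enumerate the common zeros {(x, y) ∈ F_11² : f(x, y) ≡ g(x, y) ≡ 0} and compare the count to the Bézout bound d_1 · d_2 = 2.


Common zeros: ∅; count = 0; Bézout bound = 2.

deg(f) = 1, deg(g) = 2, so Bézout bound = 2.
Scan x ∈ F_11. For each x, list the y ∈ F_11 with f(x, y) ≡ 0 and those with g(x, y) ≡ 0 (mod 11); the common zeros in that column are the intersection.
  x = 0: f ≡ 0 at y ∈ {10}; g ≡ 0 at y ∈ {4, 8}; common: ∅.
  x = 1: f ≡ 0 at y ∈ {8}; g ≡ 0 at y ∈ {7, 10}; common: ∅.
  x = 2: f ≡ 0 at y ∈ {6}; g ≡ 0 at y ∈ {4, 7}; common: ∅.
  x = 3: f ≡ 0 at y ∈ {4}; g ≡ 0 at y ∈ {6, 10}; common: ∅.
  x = 4: f ≡ 0 at y ∈ {2}; g ≡ 0 at y ∈ ∅; common: ∅.
  x = 5: f ≡ 0 at y ∈ {0}; g ≡ 0 at y ∈ ∅; common: ∅.
  x = 6: f ≡ 0 at y ∈ {9}; g ≡ 0 at y ∈ ∅; common: ∅.
  x = 7: f ≡ 0 at y ∈ {7}; g ≡ 0 at y ∈ {6, 8}; common: ∅.
  x = 8: f ≡ 0 at y ∈ {5}; g ≡ 0 at y ∈ ∅; common: ∅.
  x = 9: f ≡ 0 at y ∈ {3}; g ≡ 0 at y ∈ ∅; common: ∅.
  x = 10: f ≡ 0 at y ∈ {1}; g ≡ 0 at y ∈ ∅; common: ∅.
Collecting: common zeros = ∅, so the count is 0.
Comparison with the Bézout bound: 0 ≤ 2 = deg(f)·deg(g), as expected for curves with no common component (the affine F_11-count falls short of the bound because intersections may lie at infinity, over extension fields, or carry multiplicity).


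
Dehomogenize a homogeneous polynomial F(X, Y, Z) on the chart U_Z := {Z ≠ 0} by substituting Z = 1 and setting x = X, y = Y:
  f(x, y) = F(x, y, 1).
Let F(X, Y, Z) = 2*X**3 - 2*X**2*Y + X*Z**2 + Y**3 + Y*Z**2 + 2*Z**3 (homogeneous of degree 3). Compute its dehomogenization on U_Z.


f(x, y) = 2*x**3 - 2*x**2*y + x + y**3 + y + 2

On U_Z we set Z = 1. Each monomial c·X^i·Y^j·Z^k in F becomes c·x^i·y^j·1^k = c·x^i·y^j.
Substituting Z = 1: F(X, Y, 1) = 2*x**3 - 2*x**2*y + x + y**3 + y + 2.
Note: deg(f) ≤ deg(F) = 3; strict inequality happens when F is divisible by Z (lost terms).


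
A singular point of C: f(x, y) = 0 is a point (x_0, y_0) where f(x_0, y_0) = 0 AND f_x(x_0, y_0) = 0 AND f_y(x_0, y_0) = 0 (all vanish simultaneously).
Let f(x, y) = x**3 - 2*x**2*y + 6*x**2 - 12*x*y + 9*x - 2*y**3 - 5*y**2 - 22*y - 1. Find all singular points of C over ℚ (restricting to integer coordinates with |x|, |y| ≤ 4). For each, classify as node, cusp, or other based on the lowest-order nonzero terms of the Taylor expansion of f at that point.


Singular points: {(-3, -1)}; classification: node.

Compute partial derivatives:
  f_x = 3*x**2 - 4*x*y + 12*x - 12*y + 9.
  f_y = -2*x**2 - 12*x - 6*y**2 - 10*y - 22.
Scan x_0 ∈ {−4, ..., 4}. For each x_0, f_y(x_0, y) is a polynomial in y; find its integer roots y ∈ {−4, ..., 4}, then test f_x and f at those candidates.
  x = -4: f_y(-4, y) = -6*y**2 - 10*y - 6; no integer root y with |y| ≤ 4.
  x = -3: f_y(-3, y) = -6*y**2 - 10*y - 4; vanishes at y ∈ {-1}. (-3, -1): f_x = 0, f = 0 — SINGULAR.
  x = -2: f_y(-2, y) = -6*y**2 - 10*y - 6; no integer root y with |y| ≤ 4.
  x = -1: f_y(-1, y) = -6*y**2 - 10*y - 12; no integer root y with |y| ≤ 4.
  x = 0: f_y(0, y) = -6*y**2 - 10*y - 22; no integer root y with |y| ≤ 4.
  x = 1: f_y(1, y) = -6*y**2 - 10*y - 36; no integer root y with |y| ≤ 4.
  x = 2: f_y(2, y) = -6*y**2 - 10*y - 54; no integer root y with |y| ≤ 4.
  x = 3: f_y(3, y) = -6*y**2 - 10*y - 76; no integer root y with |y| ≤ 4.
  x = 4: f_y(4, y) = -6*y**2 - 10*y - 102; no integer root y with |y| ≤ 4.
Only singular point on the grid: (-3, -1).
Classify: substitute x = -3 + u, y = -1 + v and expand: f = u**3 - 2*u**2*v - u**2 - 2*v**3 + v**2.
No constant or linear terms (consistent with a singular point). Quadratic part: -u**2 + v**2. Cubic part: u**3 - 2*u**2*v - 2*v**3.
The quadratic part v**2 - u**2 = (v − u)(v + u) splits into two distinct linear factors, so there are two distinct tangent lines y − -1 = ±(x − -3) — this is a node (ordinary double point).
Classification: node.


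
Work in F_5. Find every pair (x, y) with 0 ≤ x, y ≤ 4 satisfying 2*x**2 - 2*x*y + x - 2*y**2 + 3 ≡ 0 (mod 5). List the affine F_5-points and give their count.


Affine F_5-points: {(0, 2), (0, 3), (2, 4), (4, 2), (4, 4)}; count = 5.

For each of the 25 pairs (x, y) ∈ F_5², evaluate f(x, y) mod 5. Record the zeros.
  x = 0: [0↦3, 1↦1, 2↦0, 3↦0, 4↦1]  zeros at y ∈ {2, 3}
  x = 1: [0↦1, 1↦2, 2↦4, 3↦2, 4↦1]  zeros at y ∈ ∅
  x = 2: [0↦3, 1↦2, 2↦2, 3↦3, 4↦0]  zeros at y ∈ {4}
  x = 3: [0↦4, 1↦1, 2↦4, 3↦3, 4↦3]  zeros at y ∈ ∅
  x = 4: [0↦4, 1↦4, 2↦0, 3↦2, 4↦0]  zeros at y ∈ {2, 4}
Collecting zeros: affine points = {(0, 2), (0, 3), (2, 4), (4, 2), (4, 4)}.
Total count |C(F_5)_aff| = 5.


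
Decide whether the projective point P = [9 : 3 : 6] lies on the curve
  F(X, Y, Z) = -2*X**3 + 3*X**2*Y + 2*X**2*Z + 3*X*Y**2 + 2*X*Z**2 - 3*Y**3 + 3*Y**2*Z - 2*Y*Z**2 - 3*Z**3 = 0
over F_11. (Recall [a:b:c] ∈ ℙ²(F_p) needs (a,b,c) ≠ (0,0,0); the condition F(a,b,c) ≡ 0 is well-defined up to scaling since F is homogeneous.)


F(9,3,6) ≡ 10 (mod 11); P is NOT on the curve.

Evaluate F(9, 3, 6) term-by-term (mod 11).
  -2*X**3 ↦ -2·729·1·1 = -1458
  3*X**2*Y ↦ 3·81·3·1 = 729
  2*X**2*Z ↦ 2·81·1·6 = 972
  3*X*Y**2 ↦ 3·9·9·1 = 243
  2*X*Z**2 ↦ 2·9·1·36 = 648
  -3*Y**3 ↦ -3·1·27·1 = -81
  3*Y**2*Z ↦ 3·1·9·6 = 162
  -2*Y*Z**2 ↦ -2·1·3·36 = -216
  -3*Z**3 ↦ -3·1·1·216 = -648
Sum: F(9, 3, 6) = (-1458) + (729) + (972) + (243) + (648) + (-81) + (162) + (-216) + (-648) = 351.
Reducing mod 11: 351 ≡ 10 (mod 11).
Since F(a, b, c) ≡ 10 ≠ 0 (mod 11), P does NOT lie on the curve.


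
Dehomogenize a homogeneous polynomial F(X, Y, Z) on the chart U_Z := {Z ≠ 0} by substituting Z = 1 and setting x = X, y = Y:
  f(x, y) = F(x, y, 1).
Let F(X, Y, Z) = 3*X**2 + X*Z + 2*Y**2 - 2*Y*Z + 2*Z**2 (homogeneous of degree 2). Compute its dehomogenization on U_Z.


f(x, y) = 3*x**2 + x + 2*y**2 - 2*y + 2

On U_Z we set Z = 1. Each monomial c·X^i·Y^j·Z^k in F becomes c·x^i·y^j·1^k = c·x^i·y^j.
Substituting Z = 1: F(X, Y, 1) = 3*x**2 + x + 2*y**2 - 2*y + 2.
Note: deg(f) ≤ deg(F) = 2; strict inequality happens when F is divisible by Z (lost terms).


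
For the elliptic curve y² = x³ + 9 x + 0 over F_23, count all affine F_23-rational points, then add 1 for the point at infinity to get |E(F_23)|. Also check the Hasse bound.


Affine points = {(0, 0), (2, 7), (2, 16), (3, 10), (3, 13), (4, 10), (4, 13), (5, 3), (5, 20), (8, 3), (8, 20), (10, 3), (10, 20), (11, 2), (11, 21), (14, 8), (14, 15), (16, 10), (16, 13), (17, 11), (17, 12), (22, 6), (22, 17)}; affine count = 23; |E(F_23)| = 24.

Discriminant check: Δ ∝ 4a³ + 27b² = 4·9³ + 27·0² = 4·729 + 27·0 ≡ 18 (mod 23). Nonzero ⇒ E is nonsingular.
For each x ∈ F_23, compute rhs = x³ + 9·x + 0 mod 23, then count y ∈ F_23 with y² ≡ rhs.
  x = 0: rhs = 0, matching y values: 0 (1 points).
  x = 1: rhs = 10, matching y values: none (0 points).
  x = 2: rhs = 3, matching y values: 7, 16 (2 points).
  x = 3: rhs = 8, matching y values: 10, 13 (2 points).
  x = 4: rhs = 8, matching y values: 10, 13 (2 points).
  x = 5: rhs = 9, matching y values: 3, 20 (2 points).
  x = 6: rhs = 17, matching y values: none (0 points).
  x = 7: rhs = 15, matching y values: none (0 points).
  x = 8: rhs = 9, matching y values: 3, 20 (2 points).
  x = 9: rhs = 5, matching y values: none (0 points).
  x = 10: rhs = 9, matching y values: 3, 20 (2 points).
  x = 11: rhs = 4, matching y values: 2, 21 (2 points).
  x = 12: rhs = 19, matching y values: none (0 points).
  x = 13: rhs = 14, matching y values: none (0 points).
  x = 14: rhs = 18, matching y values: 8, 15 (2 points).
  x = 15: rhs = 14, matching y values: none (0 points).
  x = 16: rhs = 8, matching y values: 10, 13 (2 points).
  x = 17: rhs = 6, matching y values: 11, 12 (2 points).
  x = 18: rhs = 14, matching y values: none (0 points).
  x = 19: rhs = 15, matching y values: none (0 points).
  x = 20: rhs = 15, matching y values: none (0 points).
  x = 21: rhs = 20, matching y values: none (0 points).
  x = 22: rhs = 13, matching y values: 6, 17 (2 points).
Total affine count: 23.
Full point count |E(F_23)| = 23 + 1 = 24.
Hasse bound: |24 − (23+1)| = |0| = 0 ≤ 2√23 ≈ 9.5917 ✓.


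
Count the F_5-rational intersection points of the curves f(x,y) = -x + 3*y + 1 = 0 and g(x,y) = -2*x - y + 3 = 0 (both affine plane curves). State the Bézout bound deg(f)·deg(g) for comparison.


Common zeros: {(0, 3)}; count = 1; Bézout bound = 1.

deg(f) = 1, deg(g) = 1, so Bézout bound = 1.
Scan x ∈ F_5. For each x, list the y ∈ F_5 with f(x, y) ≡ 0 and those with g(x, y) ≡ 0 (mod 5); the common zeros in that column are the intersection.
  x = 0: f ≡ 0 at y ∈ {3}; g ≡ 0 at y ∈ {3}; common: {3}.
  x = 1: f ≡ 0 at y ∈ {0}; g ≡ 0 at y ∈ {1}; common: ∅.
  x = 2: f ≡ 0 at y ∈ {2}; g ≡ 0 at y ∈ {4}; common: ∅.
  x = 3: f ≡ 0 at y ∈ {4}; g ≡ 0 at y ∈ {2}; common: ∅.
  x = 4: f ≡ 0 at y ∈ {1}; g ≡ 0 at y ∈ {0}; common: ∅.
Collecting: common zeros = {(0, 3)}, so the count is 1.
Comparison with the Bézout bound: 1 ≤ 1 = deg(f)·deg(g), as expected for curves with no common component (the bound is attained).


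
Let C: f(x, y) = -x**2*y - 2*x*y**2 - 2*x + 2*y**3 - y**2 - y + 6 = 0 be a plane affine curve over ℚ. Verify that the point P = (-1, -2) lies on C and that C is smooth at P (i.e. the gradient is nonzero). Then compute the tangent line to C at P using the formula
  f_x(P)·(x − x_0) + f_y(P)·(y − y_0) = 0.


Tangent line at P: -14*x + 18*y + 22 = 0.

Step 1: f(-1, -2) = 0, so P lies on C.
Step 2: partial derivatives
  f_x(x, y) = -2*x*y - 2*y**2 - 2, f_y(x, y) = -x**2 - 4*x*y + 6*y**2 - 2*y - 1.
  f_x(P) = -14, f_y(P) = 18 (gradient nonzero, so P is smooth).
Step 3: tangent line at P: -14·(x − -1) + 18·(y − -2) = 0.
Expanding: -14*x + 18*y + 22 = 0.


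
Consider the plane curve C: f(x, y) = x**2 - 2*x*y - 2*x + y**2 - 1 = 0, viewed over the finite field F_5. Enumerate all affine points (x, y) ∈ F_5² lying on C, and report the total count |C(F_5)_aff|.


Affine F_5-points: {(0, 1), (0, 4), (2, 2), (4, 1), (4, 2)}; count = 5.

For each of the 25 pairs (x, y) ∈ F_5², evaluate f(x, y) mod 5. Record the zeros.
  x = 0: [0↦4, 1↦0, 2↦3, 3↦3, 4↦0]  zeros at y ∈ {1, 4}
  x = 1: [0↦3, 1↦2, 2↦3, 3↦1, 4↦1]  zeros at y ∈ ∅
  x = 2: [0↦4, 1↦1, 2↦0, 3↦1, 4↦4]  zeros at y ∈ {2}
  x = 3: [0↦2, 1↦2, 2↦4, 3↦3, 4↦4]  zeros at y ∈ ∅
  x = 4: [0↦2, 1↦0, 2↦0, 3↦2, 4↦1]  zeros at y ∈ {1, 2}
Collecting zeros: affine points = {(0, 1), (0, 4), (2, 2), (4, 1), (4, 2)}.
Total count |C(F_5)_aff| = 5.


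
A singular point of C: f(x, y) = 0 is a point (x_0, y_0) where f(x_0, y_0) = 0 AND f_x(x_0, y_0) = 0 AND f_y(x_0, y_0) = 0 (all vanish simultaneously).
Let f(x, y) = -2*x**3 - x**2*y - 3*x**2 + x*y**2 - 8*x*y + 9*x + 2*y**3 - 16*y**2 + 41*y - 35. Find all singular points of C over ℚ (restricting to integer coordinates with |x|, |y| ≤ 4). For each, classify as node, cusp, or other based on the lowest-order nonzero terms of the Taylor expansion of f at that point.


Singular points: {(-1, 3)}; classification: cusp.

Compute partial derivatives:
  f_x = -6*x**2 - 2*x*y - 6*x + y**2 - 8*y + 9.
  f_y = -x**2 + 2*x*y - 8*x + 6*y**2 - 32*y + 41.
Scan x_0 ∈ {−4, ..., 4}. For each x_0, f_y(x_0, y) is a polynomial in y; find its integer roots y ∈ {−4, ..., 4}, then test f_x and f at those candidates.
  x = -4: f_y(-4, y) = 6*y**2 - 40*y + 57; no integer root y with |y| ≤ 4.
  x = -3: f_y(-3, y) = 6*y**2 - 38*y + 56; vanishes at y ∈ {4}. (-3, 4): f_x = -19 ≠ 0.
  x = -2: f_y(-2, y) = 6*y**2 - 36*y + 53; no integer root y with |y| ≤ 4.
  x = -1: f_y(-1, y) = 6*y**2 - 34*y + 48; vanishes at y ∈ {3}. (-1, 3): f_x = 0, f = 0 — SINGULAR.
  x = 0: f_y(0, y) = 6*y**2 - 32*y + 41; no integer root y with |y| ≤ 4.
  x = 1: f_y(1, y) = 6*y**2 - 30*y + 32; no integer root y with |y| ≤ 4.
  x = 2: f_y(2, y) = 6*y**2 - 28*y + 21; no integer root y with |y| ≤ 4.
  x = 3: f_y(3, y) = 6*y**2 - 26*y + 8; vanishes at y ∈ {4}. (3, 4): f_x = -103 ≠ 0.
  x = 4: f_y(4, y) = 6*y**2 - 24*y - 7; no integer root y with |y| ≤ 4.
Only singular point on the grid: (-1, 3).
Classify: substitute x = -1 + u, y = 3 + v and expand: f = -2*u**3 - u**2*v + u*v**2 + 2*v**3 + v**2.
No constant or linear terms (consistent with a singular point). Quadratic part: v**2. Cubic part: -2*u**3 - u**2*v + u*v**2 + 2*v**3.
The quadratic part v**2 is a perfect square, so there is a single (double) tangent line v = 0, i.e. y = 3. Restricting the cubic part to that line (v = 0) leaves -2*u**3 ≠ 0, so f is not divisible by v and the branch is v² ≈ 2*u**3 to lowest order — this is a cusp.
Classification: cusp.


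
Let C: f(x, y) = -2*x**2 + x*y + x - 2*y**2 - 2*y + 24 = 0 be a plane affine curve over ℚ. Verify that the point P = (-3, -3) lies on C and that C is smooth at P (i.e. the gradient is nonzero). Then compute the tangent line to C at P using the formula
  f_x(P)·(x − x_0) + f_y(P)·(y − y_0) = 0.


Tangent line at P: 10*x + 7*y + 51 = 0.

Step 1: f(-3, -3) = 0, so P lies on C.
Step 2: partial derivatives
  f_x(x, y) = -4*x + y + 1, f_y(x, y) = x - 4*y - 2.
  f_x(P) = 10, f_y(P) = 7 (gradient nonzero, so P is smooth).
Step 3: tangent line at P: 10·(x − -3) + 7·(y − -3) = 0.
Expanding: 10*x + 7*y + 51 = 0.


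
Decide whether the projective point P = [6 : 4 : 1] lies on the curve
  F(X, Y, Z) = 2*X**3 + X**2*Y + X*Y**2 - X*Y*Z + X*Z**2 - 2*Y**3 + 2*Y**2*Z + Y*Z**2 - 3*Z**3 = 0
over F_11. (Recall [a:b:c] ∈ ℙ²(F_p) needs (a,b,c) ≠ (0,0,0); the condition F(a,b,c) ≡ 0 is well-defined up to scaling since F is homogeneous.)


F(6,4,1) ≡ 9 (mod 11); P is NOT on the curve.

Evaluate F(6, 4, 1) term-by-term (mod 11).
  2*X**3 ↦ 2·216·1·1 = 432
  X**2*Y ↦ 1·36·4·1 = 144
  X*Y**2 ↦ 1·6·16·1 = 96
  -X*Y*Z ↦ -1·6·4·1 = -24
  X*Z**2 ↦ 1·6·1·1 = 6
  -2*Y**3 ↦ -2·1·64·1 = -128
  2*Y**2*Z ↦ 2·1·16·1 = 32
  Y*Z**2 ↦ 1·1·4·1 = 4
  -3*Z**3 ↦ -3·1·1·1 = -3
Sum: F(6, 4, 1) = (432) + (144) + (96) + (-24) + (6) + (-128) + (32) + (4) + (-3) = 559.
Reducing mod 11: 559 ≡ 9 (mod 11).
Since F(a, b, c) ≡ 9 ≠ 0 (mod 11), P does NOT lie on the curve.


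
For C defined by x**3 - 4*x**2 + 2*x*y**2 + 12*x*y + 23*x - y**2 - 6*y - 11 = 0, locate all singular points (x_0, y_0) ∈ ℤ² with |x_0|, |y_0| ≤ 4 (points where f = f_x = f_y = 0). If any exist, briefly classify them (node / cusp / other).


Singular points: {(1, -3)}; classification: node.

Compute partial derivatives:
  f_x = 3*x**2 - 8*x + 2*y**2 + 12*y + 23.
  f_y = 4*x*y + 12*x - 2*y - 6.
Scan x_0 ∈ {−4, ..., 4}. For each x_0, f_y(x_0, y) is a polynomial in y; find its integer roots y ∈ {−4, ..., 4}, then test f_x and f at those candidates.
  x = -4: f_y(-4, y) = -18*y - 54; vanishes at y ∈ {-3}. (-4, -3): f_x = 85 ≠ 0.
  x = -3: f_y(-3, y) = -14*y - 42; vanishes at y ∈ {-3}. (-3, -3): f_x = 56 ≠ 0.
  x = -2: f_y(-2, y) = -10*y - 30; vanishes at y ∈ {-3}. (-2, -3): f_x = 33 ≠ 0.
  x = -1: f_y(-1, y) = -6*y - 18; vanishes at y ∈ {-3}. (-1, -3): f_x = 16 ≠ 0.
  x = 0: f_y(0, y) = -2*y - 6; vanishes at y ∈ {-3}. (0, -3): f_x = 5 ≠ 0.
  x = 1: f_y(1, y) = 2*y + 6; vanishes at y ∈ {-3}. (1, -3): f_x = 0, f = 0 — SINGULAR.
  x = 2: f_y(2, y) = 6*y + 18; vanishes at y ∈ {-3}. (2, -3): f_x = 1 ≠ 0.
  x = 3: f_y(3, y) = 10*y + 30; vanishes at y ∈ {-3}. (3, -3): f_x = 8 ≠ 0.
  x = 4: f_y(4, y) = 14*y + 42; vanishes at y ∈ {-3}. (4, -3): f_x = 21 ≠ 0.
Only singular point on the grid: (1, -3).
Classify: substitute x = 1 + u, y = -3 + v and expand: f = u**3 - u**2 + 2*u*v**2 + v**2.
No constant or linear terms (consistent with a singular point). Quadratic part: -u**2 + v**2. Cubic part: u**3 + 2*u*v**2.
The quadratic part v**2 - u**2 = (v − u)(v + u) splits into two distinct linear factors, so there are two distinct tangent lines y − -3 = ±(x − 1) — this is a node (ordinary double point).
Classification: node.
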